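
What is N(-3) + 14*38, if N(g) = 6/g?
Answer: 530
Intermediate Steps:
N(-3) + 14*38 = 6/(-3) + 14*38 = 6*(-⅓) + 532 = -2 + 532 = 530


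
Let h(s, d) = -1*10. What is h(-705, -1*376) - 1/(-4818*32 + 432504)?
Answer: -2783281/278328 ≈ -10.000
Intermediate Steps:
h(s, d) = -10
h(-705, -1*376) - 1/(-4818*32 + 432504) = -10 - 1/(-4818*32 + 432504) = -10 - 1/(-154176 + 432504) = -10 - 1/278328 = -2783281/278328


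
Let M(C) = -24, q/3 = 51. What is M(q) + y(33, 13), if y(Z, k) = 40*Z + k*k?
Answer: 1465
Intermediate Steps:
q = 153 (q = 3*51 = 153)
y(Z, k) = k² + 40*Z (y(Z, k) = 40*Z + k² = k² + 40*Z)
M(q) + y(33, 13) = -24 + (13² + 40*33) = -24 + (169 + 1320) = -24 + 1489 = 1465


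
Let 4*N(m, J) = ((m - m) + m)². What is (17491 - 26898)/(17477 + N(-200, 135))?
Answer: -9407/27477 ≈ -0.34236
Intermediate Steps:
N(m, J) = m²/4 (N(m, J) = ((m - m) + m)²/4 = (0 + m)²/4 = m²/4)
(17491 - 26898)/(17477 + N(-200, 135)) = (17491 - 26898)/(17477 + (¼)*(-200)²) = -9407/(17477 + (¼)*40000) = -9407/(17477 + 10000) = -9407/27477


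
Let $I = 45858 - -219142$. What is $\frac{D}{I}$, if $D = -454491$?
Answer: $- \frac{454491}{265000} \approx -1.7151$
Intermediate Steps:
$I = 265000$ ($I = 45858 + 219142 = 265000$)
$\frac{D}{I} = - \frac{454491}{265000}$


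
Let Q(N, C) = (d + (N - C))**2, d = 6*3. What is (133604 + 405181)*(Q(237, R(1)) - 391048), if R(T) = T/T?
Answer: -175930543620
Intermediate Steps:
R(T) = 1
d = 18
Q(N, C) = (18 + N - C)**2 (Q(N, C) = (18 + (N - C))**2 = (18 + N - C)**2)
(133604 + 405181)*(Q(237, R(1)) - 391048) = (133604 + 405181)*((18 + 237 - 1*1)**2 - 391048) = 538785*((18 + 237 - 1)**2 - 391048) = 538785*(254**2 - 391048) = 538785*(64516 - 391048) = 538785*(-326532) = -175930543620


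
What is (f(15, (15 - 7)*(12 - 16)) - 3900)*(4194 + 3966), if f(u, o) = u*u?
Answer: -29988000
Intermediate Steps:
f(u, o) = u²
(f(15, (15 - 7)*(12 - 16)) - 3900)*(4194 + 3966) = (15² - 3900)*(4194 + 3966) = (225 - 3900)*8160 = -3675*8160 = -29988000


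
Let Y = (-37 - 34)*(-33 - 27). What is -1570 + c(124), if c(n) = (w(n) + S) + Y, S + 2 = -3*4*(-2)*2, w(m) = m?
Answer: 2860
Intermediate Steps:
Y = 4260 (Y = -71*(-60) = 4260)
S = 46 (S = -2 - 3*4*(-2)*2 = -2 - (-24)*2 = -2 - 3*(-16) = -2 + 48 = 46)
c(n) = 4306 + n (c(n) = (n + 46) + 4260 = (46 + n) + 4260 = 4306 + n)
-1570 + c(124) = -1570 + (4306 + 124) = -1570 + 4430 = 2860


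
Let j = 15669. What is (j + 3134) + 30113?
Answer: 48916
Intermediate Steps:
(j + 3134) + 30113 = (15669 + 3134) + 30113 = 18803 + 30113 = 48916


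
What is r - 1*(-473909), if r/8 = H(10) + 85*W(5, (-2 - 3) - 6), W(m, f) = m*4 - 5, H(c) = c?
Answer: 484189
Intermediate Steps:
W(m, f) = -5 + 4*m (W(m, f) = 4*m - 5 = -5 + 4*m)
r = 10280 (r = 8*(10 + 85*(-5 + 4*5)) = 8*(10 + 85*(-5 + 20)) = 8*(10 + 85*15) = 8*(10 + 1275) = 8*1285 = 10280)
r - 1*(-473909) = 10280 - 1*(-473909) = 10280 + 473909 = 484189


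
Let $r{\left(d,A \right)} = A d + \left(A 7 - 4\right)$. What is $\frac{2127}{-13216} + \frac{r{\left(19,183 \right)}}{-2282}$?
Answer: $- \frac{4834477}{2154208} \approx -2.2442$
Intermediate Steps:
$r{\left(d,A \right)} = -4 + 7 A + A d$ ($r{\left(d,A \right)} = A d + \left(7 A - 4\right) = A d + \left(-4 + 7 A\right) = -4 + 7 A + A d$)
$\frac{2127}{-13216} + \frac{r{\left(19,183 \right)}}{-2282} = \frac{2127}{-13216} + \frac{-4 + 7 \cdot 183 + 183 \cdot 19}{-2282} = 2127 \left(- \frac{1}{13216}\right) + \left(-4 + 1281 + 3477\right) \left(- \frac{1}{2282}\right) = - \frac{2127}{13216} + 4754 \left(- \frac{1}{2282}\right) = - \frac{2127}{13216} - \frac{2377}{1141} = - \frac{4834477}{2154208}$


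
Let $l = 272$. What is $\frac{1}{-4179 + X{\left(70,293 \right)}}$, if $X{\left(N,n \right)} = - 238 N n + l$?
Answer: $- \frac{1}{4885287} \approx -2.047 \cdot 10^{-7}$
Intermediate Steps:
$X{\left(N,n \right)} = 272 - 238 N n$ ($X{\left(N,n \right)} = - 238 N n + 272 = 272 - 238 N n$)
$\frac{1}{-4179 + X{\left(70,293 \right)}} = \frac{1}{-4179 + \left(272 - 16660 \cdot 293\right)} = \frac{1}{-4179 + \left(272 - 4881380\right)} = \frac{1}{-4179 - 4881108} = \frac{1}{-4885287} = - \frac{1}{4885287}$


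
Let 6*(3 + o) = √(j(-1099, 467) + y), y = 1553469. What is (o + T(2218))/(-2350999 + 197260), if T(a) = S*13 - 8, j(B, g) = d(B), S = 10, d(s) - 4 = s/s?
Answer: -17/307677 - √1553474/12922434 ≈ -0.00015170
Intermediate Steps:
d(s) = 5 (d(s) = 4 + s/s = 4 + 1 = 5)
j(B, g) = 5
T(a) = 122 (T(a) = 10*13 - 8 = 130 - 8 = 122)
o = -3 + √1553474/6 (o = -3 + √(5 + 1553469)/6 = -3 + √1553474/6 ≈ 204.73)
(o + T(2218))/(-2350999 + 197260) = ((-3 + √1553474/6) + 122)/(-2350999 + 197260) = (119 + √1553474/6)/(-2153739) = (119 + √1553474/6)*(-1/2153739) = -17/307677 - √1553474/12922434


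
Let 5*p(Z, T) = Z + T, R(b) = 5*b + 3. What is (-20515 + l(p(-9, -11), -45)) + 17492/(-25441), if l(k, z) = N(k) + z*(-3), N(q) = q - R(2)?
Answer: -518937569/25441 ≈ -20398.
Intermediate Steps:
R(b) = 3 + 5*b
p(Z, T) = T/5 + Z/5 (p(Z, T) = (Z + T)/5 = (T + Z)/5 = T/5 + Z/5)
N(q) = -13 + q (N(q) = q - (3 + 5*2) = q - (3 + 10) = q - 1*13 = q - 13 = -13 + q)
l(k, z) = -13 + k - 3*z (l(k, z) = (-13 + k) + z*(-3) = (-13 + k) - 3*z = -13 + k - 3*z)
(-20515 + l(p(-9, -11), -45)) + 17492/(-25441) = (-20515 + (-13 + ((⅕)*(-11) + (⅕)*(-9)) - 3*(-45))) + 17492/(-25441) = (-20515 + (-13 + (-11/5 - 9/5) + 135)) + 17492*(-1/25441) = (-20515 + (-13 - 4 + 135)) - 17492/25441 = (-20515 + 118) - 17492/25441 = -20397 - 17492/25441 = -518937569/25441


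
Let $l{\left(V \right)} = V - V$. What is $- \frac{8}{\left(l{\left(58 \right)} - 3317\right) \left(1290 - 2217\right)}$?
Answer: $- \frac{8}{3074859} \approx -2.6017 \cdot 10^{-6}$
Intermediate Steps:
$l{\left(V \right)} = 0$
$- \frac{8}{\left(l{\left(58 \right)} - 3317\right) \left(1290 - 2217\right)} = - \frac{8}{\left(0 - 3317\right) \left(1290 - 2217\right)} = - \frac{8}{\left(-3317\right) \left(-927\right)} = - \frac{8}{3074859}$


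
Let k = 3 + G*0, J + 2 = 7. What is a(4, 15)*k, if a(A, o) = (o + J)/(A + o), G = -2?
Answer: 60/19 ≈ 3.1579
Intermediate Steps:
J = 5 (J = -2 + 7 = 5)
a(A, o) = (5 + o)/(A + o) (a(A, o) = (o + 5)/(A + o) = (5 + o)/(A + o))
k = 3 (k = 3 - 2*0 = 3 + 0 = 3)
a(4, 15)*k = ((5 + 15)/(4 + 15))*3 = (20/19)*3 = 60/19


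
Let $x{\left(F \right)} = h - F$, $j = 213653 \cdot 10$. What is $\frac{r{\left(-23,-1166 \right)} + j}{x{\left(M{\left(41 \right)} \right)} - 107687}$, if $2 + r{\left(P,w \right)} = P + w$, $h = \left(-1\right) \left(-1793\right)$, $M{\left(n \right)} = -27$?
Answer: $- \frac{2135339}{105867} \approx -20.17$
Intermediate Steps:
$j = 2136530$
$h = 1793$
$r{\left(P,w \right)} = -2 + P + w$ ($r{\left(P,w \right)} = -2 + \left(P + w\right) = -2 + P + w$)
$x{\left(F \right)} = 1793 - F$
$\frac{r{\left(-23,-1166 \right)} + j}{x{\left(M{\left(41 \right)} \right)} - 107687} = \frac{\left(-2 - 23 - 1166\right) + 2136530}{\left(1793 - -27\right) - 107687} = \frac{-1191 + 2136530}{\left(1793 + 27\right) - 107687} = \frac{2135339}{1820 - 107687} = \frac{2135339}{-105867} = 2135339 \left(- \frac{1}{105867}\right) = - \frac{2135339}{105867}$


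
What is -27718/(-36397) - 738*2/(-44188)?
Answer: 319631239/402077659 ≈ 0.79495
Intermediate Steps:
-27718/(-36397) - 738*2/(-44188) = -27718*(-1/36397) - 1476*(-1/44188) = 27718/36397 + 369/11047 = 319631239/402077659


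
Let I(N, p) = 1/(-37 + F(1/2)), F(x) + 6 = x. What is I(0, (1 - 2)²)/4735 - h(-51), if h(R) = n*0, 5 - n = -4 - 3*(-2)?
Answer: -2/402475 ≈ -4.9693e-6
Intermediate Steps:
n = 3 (n = 5 - (-4 - 3*(-2)) = 5 - (-4 + 6) = 5 - 1*2 = 5 - 2 = 3)
F(x) = -6 + x
h(R) = 0 (h(R) = 3*0 = 0)
I(N, p) = -2/85 (I(N, p) = 1/(-37 + (-6 + 1/2)) = 1/(-37 + (-6 + ½)) = 1/(-37 - 11/2) = 1/(-85/2) = -2/85)
I(0, (1 - 2)²)/4735 - h(-51) = -2/85/4735 - 1*0 = -2/85*1/4735 + 0 = -2/402475 + 0 = -2/402475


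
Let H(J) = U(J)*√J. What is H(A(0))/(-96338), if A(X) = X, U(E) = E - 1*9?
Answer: 0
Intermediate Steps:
U(E) = -9 + E (U(E) = E - 9 = -9 + E)
H(J) = √J*(-9 + J) (H(J) = (-9 + J)*√J = √J*(-9 + J))
H(A(0))/(-96338) = (√0*(-9 + 0))/(-96338) = (0*(-9))*(-1/96338) = 0*(-1/96338) = 0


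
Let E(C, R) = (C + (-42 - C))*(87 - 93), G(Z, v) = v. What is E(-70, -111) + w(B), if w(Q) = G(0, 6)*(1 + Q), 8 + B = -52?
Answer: -102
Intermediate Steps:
B = -60 (B = -8 - 52 = -60)
E(C, R) = 252 (E(C, R) = -42*(-6) = 252)
w(Q) = 6 + 6*Q (w(Q) = 6*(1 + Q) = 6 + 6*Q)
E(-70, -111) + w(B) = 252 + (6 + 6*(-60)) = 252 + (6 - 360) = 252 - 354 = -102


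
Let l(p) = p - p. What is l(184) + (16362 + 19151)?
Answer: 35513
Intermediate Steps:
l(p) = 0
l(184) + (16362 + 19151) = 0 + (16362 + 19151) = 0 + 35513 = 35513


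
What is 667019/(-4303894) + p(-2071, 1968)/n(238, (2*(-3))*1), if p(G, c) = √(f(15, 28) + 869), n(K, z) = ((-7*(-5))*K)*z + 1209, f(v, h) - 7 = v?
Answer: -667019/4303894 - √11/5419 ≈ -0.15559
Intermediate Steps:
f(v, h) = 7 + v
n(K, z) = 1209 + 35*K*z (n(K, z) = (35*K)*z + 1209 = 35*K*z + 1209 = 1209 + 35*K*z)
p(G, c) = 9*√11 (p(G, c) = √((7 + 15) + 869) = √(22 + 869) = √891 = 9*√11)
667019/(-4303894) + p(-2071, 1968)/n(238, (2*(-3))*1) = 667019/(-4303894) + (9*√11)/(1209 + 35*238*((2*(-3))*1)) = 667019*(-1/4303894) + (9*√11)/(1209 + 35*238*(-6*1)) = -667019/4303894 + (9*√11)/(1209 + 35*238*(-6)) = -667019/4303894 + (9*√11)/(1209 - 49980) = -667019/4303894 + (9*√11)/(-48771) = -667019/4303894 + (9*√11)*(-1/48771) = -667019/4303894 - √11/5419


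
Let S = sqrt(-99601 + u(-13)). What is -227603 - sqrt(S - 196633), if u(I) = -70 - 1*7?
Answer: -227603 - sqrt(-196633 + I*sqrt(99678)) ≈ -2.276e+5 - 443.43*I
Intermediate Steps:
u(I) = -77 (u(I) = -70 - 7 = -77)
S = I*sqrt(99678) (S = sqrt(-99601 - 77) = sqrt(-99678) = I*sqrt(99678) ≈ 315.72*I)
-227603 - sqrt(S - 196633) = -227603 - sqrt(I*sqrt(99678) - 196633) = -227603 - sqrt(-196633 + I*sqrt(99678))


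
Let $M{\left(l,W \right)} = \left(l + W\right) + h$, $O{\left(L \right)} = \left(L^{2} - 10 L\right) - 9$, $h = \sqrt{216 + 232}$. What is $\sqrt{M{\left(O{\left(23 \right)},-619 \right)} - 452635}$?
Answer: $2 \sqrt{-113241 + 2 \sqrt{7}} \approx 673.01 i$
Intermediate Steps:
$h = 8 \sqrt{7}$ ($h = \sqrt{448} = 8 \sqrt{7} \approx 21.166$)
$O{\left(L \right)} = -9 + L^{2} - 10 L$
$M{\left(l,W \right)} = W + l + 8 \sqrt{7}$ ($M{\left(l,W \right)} = \left(l + W\right) + 8 \sqrt{7} = \left(W + l\right) + 8 \sqrt{7} = W + l + 8 \sqrt{7}$)
$\sqrt{M{\left(O{\left(23 \right)},-619 \right)} - 452635} = \sqrt{\left(-619 - \left(239 - 529\right) + 8 \sqrt{7}\right) - 452635} = \sqrt{\left(-619 - -290 + 8 \sqrt{7}\right) - 452635} = \sqrt{\left(-619 + 290 + 8 \sqrt{7}\right) - 452635} = \sqrt{\left(-329 + 8 \sqrt{7}\right) - 452635} = \sqrt{-452964 + 8 \sqrt{7}}$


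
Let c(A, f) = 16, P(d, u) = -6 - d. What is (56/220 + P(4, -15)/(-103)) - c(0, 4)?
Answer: -88648/5665 ≈ -15.648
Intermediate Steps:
(56/220 + P(4, -15)/(-103)) - c(0, 4) = (56/220 + (-6 - 1*4)/(-103)) - 1*16 = (56*(1/220) + (-6 - 4)*(-1/103)) - 16 = (14/55 - 10*(-1/103)) - 16 = (14/55 + 10/103) - 16 = 1992/5665 - 16 = -88648/5665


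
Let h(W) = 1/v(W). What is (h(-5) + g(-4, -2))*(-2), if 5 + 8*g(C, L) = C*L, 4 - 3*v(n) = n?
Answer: -17/12 ≈ -1.4167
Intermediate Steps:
v(n) = 4/3 - n/3
g(C, L) = -5/8 + C*L/8 (g(C, L) = -5/8 + (C*L)/8 = -5/8 + C*L/8)
h(W) = 1/(4/3 - W/3)
(h(-5) + g(-4, -2))*(-2) = (-3/(-4 - 5) + (-5/8 + (1/8)*(-4)*(-2)))*(-2) = (-3/(-9) + (-5/8 + 1))*(-2) = (-3*(-1/9) + 3/8)*(-2) = (1/3 + 3/8)*(-2) = (17/24)*(-2) = -17/12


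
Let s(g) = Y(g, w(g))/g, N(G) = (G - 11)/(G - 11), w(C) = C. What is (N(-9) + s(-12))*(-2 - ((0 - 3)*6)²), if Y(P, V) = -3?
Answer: -815/2 ≈ -407.50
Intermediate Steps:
N(G) = 1 (N(G) = (-11 + G)/(-11 + G) = 1)
s(g) = -3/g
(N(-9) + s(-12))*(-2 - ((0 - 3)*6)²) = (1 - 3/(-12))*(-2 - ((0 - 3)*6)²) = (1 - 3*(-1/12))*(-2 - (-3*6)²) = (1 + ¼)*(-2 - 1*(-18)²) = 5*(-2 - 1*324)/4 = 5*(-2 - 324)/4 = (5/4)*(-326) = -815/2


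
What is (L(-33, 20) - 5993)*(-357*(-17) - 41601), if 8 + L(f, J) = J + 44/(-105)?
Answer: 1062658908/5 ≈ 2.1253e+8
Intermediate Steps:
L(f, J) = -884/105 + J (L(f, J) = -8 + (J + 44/(-105)) = -8 + (J + 44*(-1/105)) = -8 + (J - 44/105) = -8 + (-44/105 + J) = -884/105 + J)
(L(-33, 20) - 5993)*(-357*(-17) - 41601) = ((-884/105 + 20) - 5993)*(-357*(-17) - 41601) = (1216/105 - 5993)*(6069 - 41601) = -628049/105*(-35532) = 1062658908/5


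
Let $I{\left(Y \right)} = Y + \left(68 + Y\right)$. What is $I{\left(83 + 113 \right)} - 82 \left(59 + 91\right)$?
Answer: $-11840$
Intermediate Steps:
$I{\left(Y \right)} = 68 + 2 Y$
$I{\left(83 + 113 \right)} - 82 \left(59 + 91\right) = \left(68 + 2 \left(83 + 113\right)\right) - 82 \left(59 + 91\right) = \left(68 + 2 \cdot 196\right) - 12300 = \left(68 + 392\right) - 12300 = 460 - 12300 = -11840$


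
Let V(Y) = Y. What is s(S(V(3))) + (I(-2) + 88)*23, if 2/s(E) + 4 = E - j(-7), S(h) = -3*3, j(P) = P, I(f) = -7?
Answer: 5588/3 ≈ 1862.7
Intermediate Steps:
S(h) = -9
s(E) = 2/(3 + E) (s(E) = 2/(-4 + (E - 1*(-7))) = 2/(-4 + (E + 7)) = 2/(-4 + (7 + E)) = 2/(3 + E))
s(S(V(3))) + (I(-2) + 88)*23 = 2/(3 - 9) + (-7 + 88)*23 = 2/(-6) + 81*23 = 2*(-⅙) + 1863 = -⅓ + 1863 = 5588/3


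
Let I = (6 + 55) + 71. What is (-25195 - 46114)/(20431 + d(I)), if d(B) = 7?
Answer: -71309/20438 ≈ -3.4890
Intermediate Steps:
I = 132 (I = 61 + 71 = 132)
(-25195 - 46114)/(20431 + d(I)) = (-25195 - 46114)/(20431 + 7) = -71309/20438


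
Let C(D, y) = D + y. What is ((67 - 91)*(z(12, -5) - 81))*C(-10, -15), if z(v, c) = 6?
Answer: -45000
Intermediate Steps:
((67 - 91)*(z(12, -5) - 81))*C(-10, -15) = ((67 - 91)*(6 - 81))*(-10 - 15) = -24*(-75)*(-25) = 1800*(-25) = -45000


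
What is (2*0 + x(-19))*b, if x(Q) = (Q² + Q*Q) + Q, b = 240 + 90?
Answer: 231990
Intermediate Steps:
b = 330
x(Q) = Q + 2*Q² (x(Q) = (Q² + Q²) + Q = 2*Q² + Q = Q + 2*Q²)
(2*0 + x(-19))*b = (2*0 - 19*(1 + 2*(-19)))*330 = (0 - 19*(1 - 38))*330 = (0 - 19*(-37))*330 = (0 + 703)*330 = 703*330 = 231990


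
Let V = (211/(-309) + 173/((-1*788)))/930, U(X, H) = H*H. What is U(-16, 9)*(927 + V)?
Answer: 377850003111/5032168 ≈ 75087.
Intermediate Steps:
U(X, H) = H²
V = -43945/45289512 (V = (211*(-1/309) + 173/(-788))*(1/930) = (-211/309 + 173*(-1/788))*(1/930) = (-211/309 - 173/788)*(1/930) = -219725/243492*1/930 = -43945/45289512 ≈ -0.00097031)
U(-16, 9)*(927 + V) = 9²*(927 - 43945/45289512) = 81*(41983333679/45289512) = 377850003111/5032168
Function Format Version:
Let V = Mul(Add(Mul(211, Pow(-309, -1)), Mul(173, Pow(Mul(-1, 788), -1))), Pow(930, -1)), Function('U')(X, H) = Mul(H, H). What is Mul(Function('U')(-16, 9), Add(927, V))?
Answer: Rational(377850003111, 5032168) ≈ 75087.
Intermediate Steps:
Function('U')(X, H) = Pow(H, 2)
V = Rational(-43945, 45289512) (V = Mul(Add(Mul(211, Rational(-1, 309)), Mul(173, Pow(-788, -1))), Rational(1, 930)) = Mul(Add(Rational(-211, 309), Mul(173, Rational(-1, 788))), Rational(1, 930)) = Mul(Add(Rational(-211, 309), Rational(-173, 788)), Rational(1, 930)) = Mul(Rational(-219725, 243492), Rational(1, 930)) = Rational(-43945, 45289512) ≈ -0.00097031)
Mul(Function('U')(-16, 9), Add(927, V)) = Mul(Pow(9, 2), Add(927, Rational(-43945, 45289512))) = Mul(81, Rational(41983333679, 45289512)) = Rational(377850003111, 5032168)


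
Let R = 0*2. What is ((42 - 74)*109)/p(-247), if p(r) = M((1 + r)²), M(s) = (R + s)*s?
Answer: -218/228886641 ≈ -9.5244e-7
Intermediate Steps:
R = 0
M(s) = s² (M(s) = (0 + s)*s = s*s = s²)
p(r) = (1 + r)⁴ (p(r) = ((1 + r)²)² = (1 + r)⁴)
((42 - 74)*109)/p(-247) = ((42 - 74)*109)/((1 - 247)⁴) = (-32*109)/((-246)⁴) = -3488/3662186256 = -3488*1/3662186256 = -218/228886641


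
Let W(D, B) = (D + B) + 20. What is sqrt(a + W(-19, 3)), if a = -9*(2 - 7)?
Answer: 7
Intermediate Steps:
W(D, B) = 20 + B + D (W(D, B) = (B + D) + 20 = 20 + B + D)
a = 45 (a = -9*(-5) = 45)
sqrt(a + W(-19, 3)) = sqrt(45 + (20 + 3 - 19)) = sqrt(45 + 4) = sqrt(49) = 7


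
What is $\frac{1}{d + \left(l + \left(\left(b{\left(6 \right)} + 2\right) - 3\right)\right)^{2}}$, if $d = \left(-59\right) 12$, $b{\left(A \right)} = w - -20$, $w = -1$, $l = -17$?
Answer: $- \frac{1}{707} \approx -0.0014144$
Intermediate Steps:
$b{\left(A \right)} = 19$ ($b{\left(A \right)} = -1 - -20 = -1 + 20 = 19$)
$d = -708$
$\frac{1}{d + \left(l + \left(\left(b{\left(6 \right)} + 2\right) - 3\right)\right)^{2}} = \frac{1}{-708 + \left(-17 + \left(\left(19 + 2\right) - 3\right)\right)^{2}} = \frac{1}{-708 + \left(-17 + \left(21 - 3\right)\right)^{2}} = \frac{1}{-708 + \left(-17 + 18\right)^{2}} = \frac{1}{-708 + 1^{2}} = \frac{1}{-708 + 1} = \frac{1}{-707} = - \frac{1}{707}$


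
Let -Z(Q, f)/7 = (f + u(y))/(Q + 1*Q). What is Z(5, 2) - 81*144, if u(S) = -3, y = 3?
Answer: -116633/10 ≈ -11663.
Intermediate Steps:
Z(Q, f) = -7*(-3 + f)/(2*Q) (Z(Q, f) = -7*(f - 3)/(Q + 1*Q) = -7*(-3 + f)/(Q + Q) = -7*(-3 + f)/(2*Q))
Z(5, 2) - 81*144 = (7/2)*(3 - 1*2)/5 - 81*144 = (7/2)*(1/5)*(3 - 2) - 11664 = (7/2)*(1/5)*1 - 11664 = 7/10 - 11664 = -116633/10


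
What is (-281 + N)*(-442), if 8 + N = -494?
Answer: 346086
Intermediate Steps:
N = -502 (N = -8 - 494 = -502)
(-281 + N)*(-442) = (-281 - 502)*(-442) = -783*(-442) = 346086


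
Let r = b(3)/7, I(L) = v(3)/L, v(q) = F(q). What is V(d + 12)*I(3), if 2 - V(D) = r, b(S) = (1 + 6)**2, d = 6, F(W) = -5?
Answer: 25/3 ≈ 8.3333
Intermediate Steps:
v(q) = -5
I(L) = -5/L
b(S) = 49 (b(S) = 7**2 = 49)
r = 7 (r = 49/7 = 49*(1/7) = 7)
V(D) = -5 (V(D) = 2 - 1*7 = 2 - 7 = -5)
V(d + 12)*I(3) = -(-25)/3 = -5*(-5/3) = 25/3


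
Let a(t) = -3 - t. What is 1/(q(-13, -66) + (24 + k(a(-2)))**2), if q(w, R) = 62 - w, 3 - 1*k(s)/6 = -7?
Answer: 1/7131 ≈ 0.00014023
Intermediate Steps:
k(s) = 60 (k(s) = 18 - 6*(-7) = 18 + 42 = 60)
1/(q(-13, -66) + (24 + k(a(-2)))**2) = 1/((62 - 1*(-13)) + (24 + 60)**2) = 1/((62 + 13) + 84**2) = 1/(75 + 7056) = 1/7131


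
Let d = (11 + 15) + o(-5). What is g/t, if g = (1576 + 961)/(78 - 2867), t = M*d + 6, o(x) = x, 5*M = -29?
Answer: 12685/1614831 ≈ 0.0078553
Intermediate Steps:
M = -29/5 (M = (1/5)*(-29) = -29/5 ≈ -5.8000)
d = 21 (d = (11 + 15) - 5 = 26 - 5 = 21)
t = -579/5 (t = -29/5*21 + 6 = -609/5 + 6 = -579/5 ≈ -115.80)
g = -2537/2789 (g = 2537/(-2789) = 2537*(-1/2789) = -2537/2789 ≈ -0.90965)
g/t = -2537/(2789*(-579/5)) = -2537/2789*(-5/579) = 12685/1614831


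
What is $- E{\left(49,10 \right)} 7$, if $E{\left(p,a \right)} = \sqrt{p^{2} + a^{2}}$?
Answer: $- 7 \sqrt{2501} \approx -350.07$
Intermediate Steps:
$E{\left(p,a \right)} = \sqrt{a^{2} + p^{2}}$
$- E{\left(49,10 \right)} 7 = - \sqrt{10^{2} + 49^{2}} \cdot 7 = - \sqrt{100 + 2401} \cdot 7 = - \sqrt{2501} \cdot 7 = - 7 \sqrt{2501}$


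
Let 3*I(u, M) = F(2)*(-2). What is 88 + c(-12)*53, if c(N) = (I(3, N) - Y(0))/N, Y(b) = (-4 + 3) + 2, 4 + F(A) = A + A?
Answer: 1109/12 ≈ 92.417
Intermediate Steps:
F(A) = -4 + 2*A (F(A) = -4 + (A + A) = -4 + 2*A)
I(u, M) = 0 (I(u, M) = ((-4 + 2*2)*(-2))/3 = ((-4 + 4)*(-2))/3 = (0*(-2))/3 = (⅓)*0 = 0)
Y(b) = 1 (Y(b) = -1 + 2 = 1)
c(N) = -1/N (c(N) = (0 - 1*1)/N = (0 - 1)/N = -1/N)
88 + c(-12)*53 = 88 - 1/(-12)*53 = 88 - 1*(-1/12)*53 = 88 + (1/12)*53 = 88 + 53/12 = 1109/12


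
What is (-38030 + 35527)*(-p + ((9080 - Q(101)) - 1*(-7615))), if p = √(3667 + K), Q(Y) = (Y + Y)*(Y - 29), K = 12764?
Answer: -5383953 + 2503*√16431 ≈ -5.0631e+6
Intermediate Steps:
Q(Y) = 2*Y*(-29 + Y) (Q(Y) = (2*Y)*(-29 + Y) = 2*Y*(-29 + Y))
p = √16431 (p = √(3667 + 12764) = √16431 ≈ 128.18)
(-38030 + 35527)*(-p + ((9080 - Q(101)) - 1*(-7615))) = (-38030 + 35527)*(-√16431 + ((9080 - 2*101*(-29 + 101)) - 1*(-7615))) = -2503*(-√16431 + ((9080 - 2*101*72) + 7615)) = -2503*(-√16431 + ((9080 - 1*14544) + 7615)) = -2503*(-√16431 + ((9080 - 14544) + 7615)) = -2503*(-√16431 + (-5464 + 7615)) = -2503*(-√16431 + 2151) = -2503*(2151 - √16431) = -5383953 + 2503*√16431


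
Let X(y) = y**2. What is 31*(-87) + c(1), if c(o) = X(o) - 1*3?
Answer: -2699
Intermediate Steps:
c(o) = -3 + o**2 (c(o) = o**2 - 1*3 = o**2 - 3 = -3 + o**2)
31*(-87) + c(1) = 31*(-87) + (-3 + 1**2) = -2697 + (-3 + 1) = -2697 - 2 = -2699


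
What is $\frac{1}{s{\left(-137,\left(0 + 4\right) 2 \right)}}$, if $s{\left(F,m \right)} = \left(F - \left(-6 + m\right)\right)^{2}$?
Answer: $\frac{1}{19321} \approx 5.1757 \cdot 10^{-5}$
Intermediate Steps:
$s{\left(F,m \right)} = \left(6 + F - m\right)^{2}$
$\frac{1}{s{\left(-137,\left(0 + 4\right) 2 \right)}} = \frac{1}{\left(6 - 137 - \left(0 + 4\right) 2\right)^{2}} = \frac{1}{\left(6 - 137 - 4 \cdot 2\right)^{2}} = \frac{1}{\left(6 - 137 - 8\right)^{2}} = \frac{1}{\left(-139\right)^{2}} = \frac{1}{19321}$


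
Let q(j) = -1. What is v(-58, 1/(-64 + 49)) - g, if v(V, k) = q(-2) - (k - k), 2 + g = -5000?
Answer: 5001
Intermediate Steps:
g = -5002 (g = -2 - 5000 = -5002)
v(V, k) = -1 (v(V, k) = -1 - (k - k) = -1 - 1*0 = -1 + 0 = -1)
v(-58, 1/(-64 + 49)) - g = -1 - 1*(-5002) = -1 + 5002 = 5001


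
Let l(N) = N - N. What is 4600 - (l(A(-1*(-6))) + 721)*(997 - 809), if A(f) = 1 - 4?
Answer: -130948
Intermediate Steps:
A(f) = -3
l(N) = 0
4600 - (l(A(-1*(-6))) + 721)*(997 - 809) = 4600 - (0 + 721)*(997 - 809) = 4600 - 721*188 = 4600 - 1*135548 = 4600 - 135548 = -130948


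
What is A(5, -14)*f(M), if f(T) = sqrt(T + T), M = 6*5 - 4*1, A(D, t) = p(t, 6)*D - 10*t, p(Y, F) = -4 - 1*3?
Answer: 210*sqrt(13) ≈ 757.17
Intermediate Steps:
p(Y, F) = -7 (p(Y, F) = -4 - 3 = -7)
A(D, t) = -10*t - 7*D (A(D, t) = -7*D - 10*t = -10*t - 7*D)
M = 26 (M = 30 - 4 = 26)
f(T) = sqrt(2)*sqrt(T) (f(T) = sqrt(2*T) = sqrt(2)*sqrt(T))
A(5, -14)*f(M) = (-10*(-14) - 7*5)*(sqrt(2)*sqrt(26)) = (140 - 35)*(2*sqrt(13)) = 105*(2*sqrt(13)) = 210*sqrt(13)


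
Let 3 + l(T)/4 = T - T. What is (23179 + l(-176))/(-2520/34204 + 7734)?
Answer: 198101017/66132804 ≈ 2.9955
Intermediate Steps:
l(T) = -12 (l(T) = -12 + 4*(T - T) = -12 + 4*0 = -12 + 0 = -12)
(23179 + l(-176))/(-2520/34204 + 7734) = (23179 - 12)/(-2520/34204 + 7734) = 23167/(-2520*1/34204 + 7734) = 23167/(-630/8551 + 7734) = 23167/(66132804/8551) = 23167*(8551/66132804) = 198101017/66132804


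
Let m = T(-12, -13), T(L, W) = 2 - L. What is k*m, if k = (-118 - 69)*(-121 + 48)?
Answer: 191114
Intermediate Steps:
m = 14 (m = 2 - 1*(-12) = 2 + 12 = 14)
k = 13651 (k = -187*(-73) = 13651)
k*m = 13651*14 = 191114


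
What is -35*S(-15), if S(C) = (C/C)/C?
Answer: 7/3 ≈ 2.3333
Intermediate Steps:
S(C) = 1/C
-35*S(-15) = -35/(-15) = -35*(-1/15) = 7/3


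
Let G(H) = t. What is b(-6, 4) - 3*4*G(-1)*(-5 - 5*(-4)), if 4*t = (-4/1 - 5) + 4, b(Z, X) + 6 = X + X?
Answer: 227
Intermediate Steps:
b(Z, X) = -6 + 2*X (b(Z, X) = -6 + (X + X) = -6 + 2*X)
t = -5/4 (t = ((-4/1 - 5) + 4)/4 = ((-4*1 - 5) + 4)/4 = ((-4 - 5) + 4)/4 = (-9 + 4)/4 = (¼)*(-5) = -5/4 ≈ -1.2500)
G(H) = -5/4
b(-6, 4) - 3*4*G(-1)*(-5 - 5*(-4)) = (-6 + 2*4) - 3*4*(-5/4)*(-5 - 5*(-4)) = (-6 + 8) - (-15)*(-5 + 20) = 2 - (-15)*15 = 2 - 3*(-75) = 2 + 225 = 227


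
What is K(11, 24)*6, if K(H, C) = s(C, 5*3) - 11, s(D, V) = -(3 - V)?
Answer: 6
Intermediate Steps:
s(D, V) = -3 + V
K(H, C) = 1 (K(H, C) = (-3 + 5*3) - 11 = (-3 + 15) - 11 = 12 - 11 = 1)
K(11, 24)*6 = 1*6 = 6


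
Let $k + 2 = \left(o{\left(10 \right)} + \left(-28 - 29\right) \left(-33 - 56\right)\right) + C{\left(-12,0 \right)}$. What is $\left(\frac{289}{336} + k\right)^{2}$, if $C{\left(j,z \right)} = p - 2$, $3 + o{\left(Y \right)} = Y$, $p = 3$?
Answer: $\frac{2913278889889}{112896} \approx 2.5805 \cdot 10^{7}$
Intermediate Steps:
$o{\left(Y \right)} = -3 + Y$
$C{\left(j,z \right)} = 1$ ($C{\left(j,z \right)} = 3 - 2 = 1$)
$k = 5079$ ($k = -2 + \left(\left(\left(-3 + 10\right) + \left(-28 - 29\right) \left(-33 - 56\right)\right) + 1\right) = -2 + \left(\left(7 - -5073\right) + 1\right) = -2 + \left(\left(7 + 5073\right) + 1\right) = -2 + \left(5080 + 1\right) = -2 + 5081 = 5079$)
$\left(\frac{289}{336} + k\right)^{2} = \left(\frac{289}{336} + 5079\right)^{2} = \left(\frac{1706833}{336}\right)^{2} = \frac{2913278889889}{112896}$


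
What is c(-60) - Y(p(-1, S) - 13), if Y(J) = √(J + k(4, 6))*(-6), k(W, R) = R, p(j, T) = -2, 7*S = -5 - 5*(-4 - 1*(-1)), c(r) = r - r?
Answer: 18*I ≈ 18.0*I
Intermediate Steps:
c(r) = 0
S = 10/7 (S = (-5 - 5*(-4 - 1*(-1)))/7 = (-5 - 5*(-4 + 1))/7 = (-5 - 5*(-3))/7 = (-5 + 15)/7 = (⅐)*10 = 10/7 ≈ 1.4286)
Y(J) = -6*√(6 + J) (Y(J) = √(J + 6)*(-6) = √(6 + J)*(-6) = -6*√(6 + J))
c(-60) - Y(p(-1, S) - 13) = 0 - (-6)*√(6 + (-2 - 13)) = 0 - (-6)*√(6 - 15) = 0 - (-6)*√(-9) = 0 - (-6)*3*I = 0 - (-18)*I = 0 + 18*I = 18*I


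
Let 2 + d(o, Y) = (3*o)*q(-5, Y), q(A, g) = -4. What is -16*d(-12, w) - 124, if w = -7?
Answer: -2396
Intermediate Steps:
d(o, Y) = -2 - 12*o (d(o, Y) = -2 + (3*o)*(-4) = -2 - 12*o)
-16*d(-12, w) - 124 = -16*(-2 - 12*(-12)) - 124 = -16*(-2 + 144) - 124 = -16*142 - 124 = -2272 - 124 = -2396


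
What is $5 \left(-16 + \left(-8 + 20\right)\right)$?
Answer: $-20$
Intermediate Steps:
$5 \left(-16 + \left(-8 + 20\right)\right) = 5 \left(-16 + 12\right) = 5 \left(-4\right) = -20$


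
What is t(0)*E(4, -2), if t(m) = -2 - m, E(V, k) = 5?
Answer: -10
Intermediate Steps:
t(0)*E(4, -2) = (-2 - 1*0)*5 = (-2 + 0)*5 = -2*5 = -10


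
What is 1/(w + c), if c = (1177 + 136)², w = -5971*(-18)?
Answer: 1/1831447 ≈ 5.4602e-7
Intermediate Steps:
w = 107478
c = 1723969 (c = 1313² = 1723969)
1/(w + c) = 1/(107478 + 1723969) = 1/1831447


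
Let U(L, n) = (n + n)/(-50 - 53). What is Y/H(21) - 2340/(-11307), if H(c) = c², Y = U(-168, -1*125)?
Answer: 36372190/171199287 ≈ 0.21246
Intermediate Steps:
U(L, n) = -2*n/103 (U(L, n) = (2*n)/(-103) = (2*n)*(-1/103) = -2*n/103)
Y = 250/103 (Y = -(-2)*125/103 = -2/103*(-125) = 250/103 ≈ 2.4272)
Y/H(21) - 2340/(-11307) = 250/(103*(21²)) - 2340/(-11307) = (250/103)/441 - 2340*(-1/11307) = (250/103)*(1/441) + 780/3769 = 250/45423 + 780/3769 = 36372190/171199287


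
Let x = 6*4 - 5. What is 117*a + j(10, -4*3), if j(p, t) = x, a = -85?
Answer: -9926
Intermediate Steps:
x = 19 (x = 24 - 5 = 19)
j(p, t) = 19
117*a + j(10, -4*3) = 117*(-85) + 19 = -9945 + 19 = -9926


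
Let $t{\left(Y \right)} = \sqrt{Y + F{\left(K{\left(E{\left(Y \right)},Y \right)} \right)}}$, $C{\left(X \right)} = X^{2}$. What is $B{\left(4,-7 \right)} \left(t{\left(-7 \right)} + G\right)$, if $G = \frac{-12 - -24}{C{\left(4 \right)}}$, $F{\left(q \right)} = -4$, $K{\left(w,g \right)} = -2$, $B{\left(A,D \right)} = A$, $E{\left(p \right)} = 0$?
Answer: $3 + 4 i \sqrt{11} \approx 3.0 + 13.266 i$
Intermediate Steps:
$t{\left(Y \right)} = \sqrt{-4 + Y}$ ($t{\left(Y \right)} = \sqrt{Y - 4} = \sqrt{-4 + Y}$)
$G = \frac{3}{4}$ ($G = \frac{-12 - -24}{4^{2}} = \frac{-12 + 24}{16} = 12 \cdot \frac{1}{16} = \frac{3}{4} \approx 0.75$)
$B{\left(4,-7 \right)} \left(t{\left(-7 \right)} + G\right) = 4 \left(\sqrt{-4 - 7} + \frac{3}{4}\right) = 4 \left(\sqrt{-11} + \frac{3}{4}\right) = 4 \left(i \sqrt{11} + \frac{3}{4}\right) = 4 \left(\frac{3}{4} + i \sqrt{11}\right) = 3 + 4 i \sqrt{11}$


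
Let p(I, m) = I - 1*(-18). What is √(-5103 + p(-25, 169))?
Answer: I*√5110 ≈ 71.484*I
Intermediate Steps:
p(I, m) = 18 + I (p(I, m) = I + 18 = 18 + I)
√(-5103 + p(-25, 169)) = √(-5103 + (18 - 25)) = √(-5103 - 7) = √(-5110) = I*√5110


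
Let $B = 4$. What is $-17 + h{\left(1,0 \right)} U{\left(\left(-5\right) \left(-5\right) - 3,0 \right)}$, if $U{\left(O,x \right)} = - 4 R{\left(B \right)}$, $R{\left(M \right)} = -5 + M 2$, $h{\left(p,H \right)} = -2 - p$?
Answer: $19$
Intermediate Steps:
$R{\left(M \right)} = -5 + 2 M$
$U{\left(O,x \right)} = -12$ ($U{\left(O,x \right)} = - 4 \left(-5 + 2 \cdot 4\right) = - 4 \left(-5 + 8\right) = \left(-4\right) 3 = -12$)
$-17 + h{\left(1,0 \right)} U{\left(\left(-5\right) \left(-5\right) - 3,0 \right)} = -17 + \left(-2 - 1\right) \left(-12\right) = -17 - -36 = -17 + 36 = 19$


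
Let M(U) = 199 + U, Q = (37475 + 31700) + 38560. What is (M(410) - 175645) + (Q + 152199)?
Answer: 84898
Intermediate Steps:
Q = 107735 (Q = 69175 + 38560 = 107735)
(M(410) - 175645) + (Q + 152199) = ((199 + 410) - 175645) + (107735 + 152199) = (609 - 175645) + 259934 = -175036 + 259934 = 84898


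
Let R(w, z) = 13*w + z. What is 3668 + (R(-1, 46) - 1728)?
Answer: 1973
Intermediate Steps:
R(w, z) = z + 13*w
3668 + (R(-1, 46) - 1728) = 3668 + ((46 + 13*(-1)) - 1728) = 3668 + ((46 - 13) - 1728) = 3668 + (33 - 1728) = 3668 - 1695 = 1973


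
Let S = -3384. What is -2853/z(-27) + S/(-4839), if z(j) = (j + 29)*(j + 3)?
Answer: 1552011/25808 ≈ 60.137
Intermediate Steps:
z(j) = (3 + j)*(29 + j) (z(j) = (29 + j)*(3 + j) = (3 + j)*(29 + j))
-2853/z(-27) + S/(-4839) = -2853/(87 + (-27)² + 32*(-27)) - 3384/(-4839) = -2853/(87 + 729 - 864) - 3384*(-1/4839) = -2853/(-48) + 1128/1613 = -2853*(-1/48) + 1128/1613 = 951/16 + 1128/1613 = 1552011/25808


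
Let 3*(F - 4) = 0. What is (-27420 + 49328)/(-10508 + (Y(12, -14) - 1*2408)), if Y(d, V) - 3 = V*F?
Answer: -21908/12969 ≈ -1.6893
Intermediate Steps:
F = 4 (F = 4 + (⅓)*0 = 4 + 0 = 4)
Y(d, V) = 3 + 4*V (Y(d, V) = 3 + V*4 = 3 + 4*V)
(-27420 + 49328)/(-10508 + (Y(12, -14) - 1*2408)) = (-27420 + 49328)/(-10508 + ((3 + 4*(-14)) - 1*2408)) = 21908/(-10508 + ((3 - 56) - 2408)) = 21908/(-10508 + (-53 - 2408)) = 21908/(-10508 - 2461) = 21908/(-12969) = 21908*(-1/12969) = -21908/12969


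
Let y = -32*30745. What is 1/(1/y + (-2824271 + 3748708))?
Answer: 983840/909498098079 ≈ 1.0817e-6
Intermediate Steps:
y = -983840
1/(1/y + (-2824271 + 3748708)) = 1/(1/(-983840) + (-2824271 + 3748708)) = 1/(-1/983840 + 924437) = 1/(909498098079/983840) = 983840/909498098079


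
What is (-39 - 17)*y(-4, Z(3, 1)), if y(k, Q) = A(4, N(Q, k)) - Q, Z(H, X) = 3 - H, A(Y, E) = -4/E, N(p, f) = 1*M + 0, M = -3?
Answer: -224/3 ≈ -74.667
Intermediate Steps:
N(p, f) = -3 (N(p, f) = 1*(-3) + 0 = -3 + 0 = -3)
y(k, Q) = 4/3 - Q (y(k, Q) = -4/(-3) - Q = -4*(-⅓) - Q = 4/3 - Q)
(-39 - 17)*y(-4, Z(3, 1)) = (-39 - 17)*(4/3 - (3 - 1*3)) = -56*(4/3 - (3 - 3)) = -56*(4/3 - 1*0) = -56*(4/3 + 0) = -56*4/3 = -224/3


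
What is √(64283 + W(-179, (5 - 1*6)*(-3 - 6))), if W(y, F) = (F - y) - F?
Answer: √64462 ≈ 253.89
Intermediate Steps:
W(y, F) = -y
√(64283 + W(-179, (5 - 1*6)*(-3 - 6))) = √(64283 - 1*(-179)) = √(64283 + 179) = √64462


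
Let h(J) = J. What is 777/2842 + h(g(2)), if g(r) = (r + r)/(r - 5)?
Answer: -1291/1218 ≈ -1.0599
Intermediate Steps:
g(r) = 2*r/(-5 + r) (g(r) = (2*r)/(-5 + r) = 2*r/(-5 + r))
777/2842 + h(g(2)) = 777/2842 + 2*2/(-5 + 2) = 777*(1/2842) + 2*2/(-3) = 111/406 + 2*2*(-1/3) = 111/406 - 4/3 = -1291/1218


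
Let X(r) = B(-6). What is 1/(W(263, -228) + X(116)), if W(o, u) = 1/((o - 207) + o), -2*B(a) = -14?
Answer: 319/2234 ≈ 0.14279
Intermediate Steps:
B(a) = 7 (B(a) = -½*(-14) = 7)
X(r) = 7
W(o, u) = 1/(-207 + 2*o) (W(o, u) = 1/((-207 + o) + o) = 1/(-207 + 2*o))
1/(W(263, -228) + X(116)) = 1/(1/(-207 + 2*263) + 7) = 1/(1/(-207 + 526) + 7) = 1/(1/319 + 7) = 1/(2234/319) = 319/2234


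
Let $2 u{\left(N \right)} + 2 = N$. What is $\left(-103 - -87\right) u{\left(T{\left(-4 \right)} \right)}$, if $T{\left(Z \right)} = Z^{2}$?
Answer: $-112$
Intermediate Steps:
$u{\left(N \right)} = -1 + \frac{N}{2}$
$\left(-103 - -87\right) u{\left(T{\left(-4 \right)} \right)} = \left(-103 - -87\right) \left(-1 + \frac{\left(-4\right)^{2}}{2}\right) = \left(-103 + 87\right) \left(-1 + \frac{1}{2} \cdot 16\right) = - 16 \left(-1 + 8\right) = \left(-16\right) 7 = -112$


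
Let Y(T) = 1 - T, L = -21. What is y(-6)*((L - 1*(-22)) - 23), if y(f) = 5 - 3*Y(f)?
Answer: 352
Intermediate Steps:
y(f) = 2 + 3*f (y(f) = 5 - 3*(1 - f) = 5 + (-3 + 3*f) = 2 + 3*f)
y(-6)*((L - 1*(-22)) - 23) = (2 + 3*(-6))*((-21 - 1*(-22)) - 23) = (2 - 18)*((-21 + 22) - 23) = -16*(1 - 23) = -16*(-22) = 352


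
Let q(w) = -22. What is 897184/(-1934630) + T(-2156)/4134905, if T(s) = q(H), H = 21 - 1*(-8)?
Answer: -370981316938/799951126015 ≈ -0.46376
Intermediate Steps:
H = 29 (H = 21 + 8 = 29)
T(s) = -22
897184/(-1934630) + T(-2156)/4134905 = 897184/(-1934630) - 22/4134905 = 897184*(-1/1934630) - 22*1/4134905 = -448592/967315 - 22/4134905 = -370981316938/799951126015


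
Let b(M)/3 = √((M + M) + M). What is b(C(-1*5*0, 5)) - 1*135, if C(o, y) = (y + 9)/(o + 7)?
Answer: -135 + 3*√6 ≈ -127.65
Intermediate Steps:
C(o, y) = (9 + y)/(7 + o)
b(M) = 3*√3*√M (b(M) = 3*√((M + M) + M) = 3*√(2*M + M) = 3*√(3*M) = 3*(√3*√M) = 3*√3*√M)
b(C(-1*5*0, 5)) - 1*135 = 3*√3*√((9 + 5)/(7 - 1*5*0)) - 1*135 = 3*√3*√(14/(7 - 5*0)) - 135 = 3*√3*√(14/(7 + 0)) - 135 = 3*√3*√(14/7) - 135 = 3*√3*√((⅐)*14) - 135 = 3*√3*√2 - 135 = 3*√6 - 135 = -135 + 3*√6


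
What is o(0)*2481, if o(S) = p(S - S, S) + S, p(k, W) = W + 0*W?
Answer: 0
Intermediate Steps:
p(k, W) = W (p(k, W) = W + 0 = W)
o(S) = 2*S (o(S) = S + S = 2*S)
o(0)*2481 = (2*0)*2481 = 0*2481 = 0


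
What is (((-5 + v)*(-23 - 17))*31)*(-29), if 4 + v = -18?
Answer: -970920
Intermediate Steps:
v = -22 (v = -4 - 18 = -22)
(((-5 + v)*(-23 - 17))*31)*(-29) = (((-5 - 22)*(-23 - 17))*31)*(-29) = (-27*(-40)*31)*(-29) = (1080*31)*(-29) = 33480*(-29) = -970920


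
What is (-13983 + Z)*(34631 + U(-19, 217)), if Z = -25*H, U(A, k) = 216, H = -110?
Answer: -391436351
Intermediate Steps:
Z = 2750 (Z = -25*(-110) = 2750)
(-13983 + Z)*(34631 + U(-19, 217)) = (-13983 + 2750)*(34631 + 216) = -11233*34847 = -391436351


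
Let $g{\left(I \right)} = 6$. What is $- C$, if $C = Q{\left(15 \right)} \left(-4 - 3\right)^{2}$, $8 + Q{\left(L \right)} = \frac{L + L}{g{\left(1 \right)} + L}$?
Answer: $322$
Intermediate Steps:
$Q{\left(L \right)} = -8 + \frac{2 L}{6 + L}$ ($Q{\left(L \right)} = -8 + \frac{L + L}{6 + L} = -8 + \frac{2 L}{6 + L}$)
$C = -322$ ($C = \frac{6 \left(-8 - 15\right)}{6 + 15} \left(-4 - 3\right)^{2} = \frac{6 \left(-8 - 15\right)}{21} \left(-7\right)^{2} = 6 \cdot \frac{1}{21} \left(-23\right) 49 = \left(- \frac{46}{7}\right) 49 = -322$)
$- C = \left(-1\right) \left(-322\right) = 322$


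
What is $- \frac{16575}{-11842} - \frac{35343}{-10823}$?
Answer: $\frac{597923031}{128165966} \approx 4.6652$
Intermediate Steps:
$- \frac{16575}{-11842} - \frac{35343}{-10823} = \left(-16575\right) \left(- \frac{1}{11842}\right) - - \frac{35343}{10823} = \frac{16575}{11842} + \frac{35343}{10823} = \frac{597923031}{128165966}$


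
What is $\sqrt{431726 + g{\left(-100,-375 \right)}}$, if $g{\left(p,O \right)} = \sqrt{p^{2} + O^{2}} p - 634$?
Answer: $2 \sqrt{107773 - 625 \sqrt{241}} \approx 626.32$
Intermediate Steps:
$g{\left(p,O \right)} = -634 + p \sqrt{O^{2} + p^{2}}$ ($g{\left(p,O \right)} = \sqrt{O^{2} + p^{2}} p - 634 = p \sqrt{O^{2} + p^{2}} - 634 = -634 + p \sqrt{O^{2} + p^{2}}$)
$\sqrt{431726 + g{\left(-100,-375 \right)}} = \sqrt{431726 - \left(634 + 100 \sqrt{\left(-375\right)^{2} + \left(-100\right)^{2}}\right)} = \sqrt{431726 - \left(634 + 100 \sqrt{140625 + 10000}\right)} = \sqrt{431726 - \left(634 + 100 \sqrt{150625}\right)} = \sqrt{431726 - \left(634 + 100 \cdot 25 \sqrt{241}\right)} = \sqrt{431726 - \left(634 + 2500 \sqrt{241}\right)} = \sqrt{431092 - 2500 \sqrt{241}}$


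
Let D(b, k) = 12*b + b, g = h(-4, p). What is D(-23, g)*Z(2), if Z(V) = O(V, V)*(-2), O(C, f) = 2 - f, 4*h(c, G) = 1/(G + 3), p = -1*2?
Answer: 0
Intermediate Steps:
p = -2
h(c, G) = 1/(4*(3 + G)) (h(c, G) = 1/(4*(G + 3)) = 1/(4*(3 + G)))
g = ¼ (g = 1/(4*(3 - 2)) = (¼)/1 = (¼)*1 = ¼ ≈ 0.25000)
D(b, k) = 13*b
Z(V) = -4 + 2*V (Z(V) = (2 - V)*(-2) = -4 + 2*V)
D(-23, g)*Z(2) = (13*(-23))*(-4 + 2*2) = -299*(-4 + 4) = -299*0 = 0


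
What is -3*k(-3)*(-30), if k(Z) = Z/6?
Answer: -45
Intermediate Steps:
k(Z) = Z/6 (k(Z) = Z*(⅙) = Z/6)
-3*k(-3)*(-30) = -(-3)/2*(-30) = -3*(-½)*(-30) = (3/2)*(-30) = -45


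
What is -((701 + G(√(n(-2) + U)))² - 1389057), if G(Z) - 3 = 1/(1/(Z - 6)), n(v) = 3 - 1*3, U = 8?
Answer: 901845 - 2792*√2 ≈ 8.9790e+5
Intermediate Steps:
n(v) = 0 (n(v) = 3 - 3 = 0)
G(Z) = -3 + Z (G(Z) = 3 + 1/(1/(Z - 6)) = 3 + 1/(1/(-6 + Z)) = 3 + (-6 + Z) = -3 + Z)
-((701 + G(√(n(-2) + U)))² - 1389057) = -((701 + (-3 + √(0 + 8)))² - 1389057) = -((701 + (-3 + √8))² - 1389057) = -((701 + (-3 + 2*√2))² - 1389057) = -((698 + 2*√2)² - 1389057) = -(-1389057 + (698 + 2*√2)²) = 1389057 - (698 + 2*√2)²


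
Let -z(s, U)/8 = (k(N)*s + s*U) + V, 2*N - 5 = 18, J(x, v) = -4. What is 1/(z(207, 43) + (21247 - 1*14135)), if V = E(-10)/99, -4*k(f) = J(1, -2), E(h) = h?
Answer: -99/6509368 ≈ -1.5209e-5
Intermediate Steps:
N = 23/2 (N = 5/2 + (½)*18 = 5/2 + 9 = 23/2 ≈ 11.500)
k(f) = 1 (k(f) = -¼*(-4) = 1)
V = -10/99 ≈ -0.10101
z(s, U) = 80/99 - 8*s - 8*U*s (z(s, U) = -8*((1*s + s*U) - 10/99) = -8*((s + U*s) - 10/99) = -8*(-10/99 + s + U*s) = 80/99 - 8*s - 8*U*s)
1/(z(207, 43) + (21247 - 1*14135)) = 1/((80/99 - 8*207 - 8*43*207) + (21247 - 1*14135)) = 1/((80/99 - 1656 - 71208) + (21247 - 14135)) = 1/(-7213456/99 + 7112) = 1/(-6509368/99) = -99/6509368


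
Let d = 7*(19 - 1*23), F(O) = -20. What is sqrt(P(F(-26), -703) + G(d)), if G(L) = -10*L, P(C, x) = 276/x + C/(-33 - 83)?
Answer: sqrt(116284818077)/20387 ≈ 16.727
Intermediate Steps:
P(C, x) = 276/x - C/116 (P(C, x) = 276/x + C/(-116) = 276/x + C*(-1/116) = 276/x - C/116)
d = -28 (d = 7*(19 - 23) = 7*(-4) = -28)
sqrt(P(F(-26), -703) + G(d)) = sqrt((276/(-703) - 1/116*(-20)) - 10*(-28)) = sqrt((276*(-1/703) + 5/29) + 280) = sqrt((-276/703 + 5/29) + 280) = sqrt(-4489/20387 + 280) = sqrt(5703871/20387) = sqrt(116284818077)/20387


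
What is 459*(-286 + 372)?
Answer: 39474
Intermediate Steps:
459*(-286 + 372) = 459*86 = 39474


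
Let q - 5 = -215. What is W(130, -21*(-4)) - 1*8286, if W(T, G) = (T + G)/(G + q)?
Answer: -522125/63 ≈ -8287.7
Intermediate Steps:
q = -210 (q = 5 - 215 = -210)
W(T, G) = (G + T)/(-210 + G) (W(T, G) = (T + G)/(G - 210) = (G + T)/(-210 + G))
W(130, -21*(-4)) - 1*8286 = (-21*(-4) + 130)/(-210 - 21*(-4)) - 1*8286 = (84 + 130)/(-210 + 84) - 8286 = 214/(-126) - 8286 = -1/126*214 - 8286 = -107/63 - 8286 = -522125/63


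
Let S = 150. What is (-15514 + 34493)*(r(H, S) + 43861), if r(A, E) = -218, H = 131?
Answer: 828300497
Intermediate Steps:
(-15514 + 34493)*(r(H, S) + 43861) = (-15514 + 34493)*(-218 + 43861) = 18979*43643 = 828300497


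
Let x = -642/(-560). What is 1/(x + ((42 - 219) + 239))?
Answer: 280/17681 ≈ 0.015836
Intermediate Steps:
x = 321/280 (x = -642*(-1/560) = 321/280 ≈ 1.1464)
1/(x + ((42 - 219) + 239)) = 1/(321/280 + ((42 - 219) + 239)) = 1/(321/280 + (-177 + 239)) = 1/(321/280 + 62) = 1/(17681/280) = 280/17681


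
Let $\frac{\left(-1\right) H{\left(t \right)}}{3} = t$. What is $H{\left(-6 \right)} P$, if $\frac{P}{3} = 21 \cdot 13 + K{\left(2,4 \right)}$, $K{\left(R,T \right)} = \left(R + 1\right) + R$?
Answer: $15012$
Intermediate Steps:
$K{\left(R,T \right)} = 1 + 2 R$ ($K{\left(R,T \right)} = \left(1 + R\right) + R = 1 + 2 R$)
$H{\left(t \right)} = - 3 t$
$P = 834$ ($P = 3 \left(21 \cdot 13 + \left(1 + 2 \cdot 2\right)\right) = 3 \left(273 + \left(1 + 4\right)\right) = 3 \left(273 + 5\right) = 3 \cdot 278 = 834$)
$H{\left(-6 \right)} P = \left(-3\right) \left(-6\right) 834 = 18 \cdot 834 = 15012$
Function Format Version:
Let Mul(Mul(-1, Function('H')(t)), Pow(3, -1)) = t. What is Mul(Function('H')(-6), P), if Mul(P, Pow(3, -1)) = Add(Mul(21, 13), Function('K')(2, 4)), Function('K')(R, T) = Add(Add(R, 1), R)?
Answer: 15012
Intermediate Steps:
Function('K')(R, T) = Add(1, Mul(2, R)) (Function('K')(R, T) = Add(Add(1, R), R) = Add(1, Mul(2, R)))
Function('H')(t) = Mul(-3, t)
P = 834 (P = Mul(3, Add(Mul(21, 13), Add(1, Mul(2, 2)))) = Mul(3, Add(273, Add(1, 4))) = Mul(3, Add(273, 5)) = Mul(3, 278) = 834)
Mul(Function('H')(-6), P) = Mul(Mul(-3, -6), 834) = Mul(18, 834) = 15012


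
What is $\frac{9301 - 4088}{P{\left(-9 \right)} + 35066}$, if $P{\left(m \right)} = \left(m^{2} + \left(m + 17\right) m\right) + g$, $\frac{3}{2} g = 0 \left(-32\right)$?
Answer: $\frac{5213}{35075} \approx 0.14862$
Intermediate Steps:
$g = 0$ ($g = \frac{2 \cdot 0 \left(-32\right)}{3} = \frac{2}{3} \cdot 0 = 0$)
$P{\left(m \right)} = m^{2} + m \left(17 + m\right)$ ($P{\left(m \right)} = \left(m^{2} + \left(m + 17\right) m\right) + 0 = \left(m^{2} + \left(17 + m\right) m\right) + 0 = \left(m^{2} + m \left(17 + m\right)\right) + 0 = m^{2} + m \left(17 + m\right)$)
$\frac{9301 - 4088}{P{\left(-9 \right)} + 35066} = \frac{9301 - 4088}{- 9 \left(17 + 2 \left(-9\right)\right) + 35066} = \frac{5213}{- 9 \left(17 - 18\right) + 35066} = \frac{5213}{\left(-9\right) \left(-1\right) + 35066} = \frac{5213}{9 + 35066} = \frac{5213}{35075}$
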